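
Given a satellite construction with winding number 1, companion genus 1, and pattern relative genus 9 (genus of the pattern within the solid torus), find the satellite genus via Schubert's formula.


Schubert: g(satellite) = g_rel(pattern) + |winding| * g(companion),
where g_rel(pattern) is the genus of the pattern relative to the solid torus.
= 9 + 1 * 1
= 9 + 1 = 10

10


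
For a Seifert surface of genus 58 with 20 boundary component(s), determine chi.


chi = 2 - 2g - b
= 2 - 2*58 - 20
= 2 - 116 - 20 = -134

-134


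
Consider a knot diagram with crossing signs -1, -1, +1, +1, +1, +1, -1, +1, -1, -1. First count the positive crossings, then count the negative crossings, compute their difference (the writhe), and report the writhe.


Step 1: Count positive crossings (+1).
Positive crossings: 5
Step 2: Count negative crossings (-1).
Negative crossings: 5
Step 3: Writhe = (positive) - (negative)
w = 5 - 5 = 0
Step 4: |w| = 0, and w is zero

0


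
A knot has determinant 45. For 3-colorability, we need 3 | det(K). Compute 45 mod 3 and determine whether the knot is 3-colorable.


Step 1: A knot is p-colorable if and only if p divides its determinant.
Step 2: Compute 45 mod 3.
45 = 15 * 3 + 0
Step 3: 45 mod 3 = 0
Step 4: The knot is 3-colorable: yes

0


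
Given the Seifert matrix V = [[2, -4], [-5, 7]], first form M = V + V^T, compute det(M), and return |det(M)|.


Step 1: Form V + V^T where V = [[2, -4], [-5, 7]]
  V^T = [[2, -5], [-4, 7]]
  V + V^T = [[4, -9], [-9, 14]]
Step 2: det(V + V^T) = 4*14 - (-9)*(-9)
  = 56 - 81 = -25
Step 3: Knot determinant = |det(V + V^T)| = |-25| = 25

25


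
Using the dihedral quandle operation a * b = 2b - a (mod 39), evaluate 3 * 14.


3 * 14 = 2*14 - 3 mod 39
= 28 - 3 mod 39
= 25 mod 39 = 25

25


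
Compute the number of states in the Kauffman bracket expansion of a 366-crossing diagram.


Each crossing contributes 2 choices (A-smoothing or B-smoothing).
Total states = 2^366 = 150306725297525326584926758194517569752043683130132471725266622178061377607334940381676735896625196994043838464

150306725297525326584926758194517569752043683130132471725266622178061377607334940381676735896625196994043838464


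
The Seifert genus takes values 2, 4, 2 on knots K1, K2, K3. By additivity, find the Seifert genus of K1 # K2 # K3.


The Seifert genus is additive under connected sum.
Seifert genus(K1 # K2 # K3) = (2) + (4) + (2)
= 8

8


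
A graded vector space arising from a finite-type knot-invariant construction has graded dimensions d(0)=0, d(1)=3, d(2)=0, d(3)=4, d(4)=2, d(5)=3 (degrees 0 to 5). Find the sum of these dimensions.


Total dimension = d(0) + d(1) + ... + d(5)
= 0 + 3 + 0 + 4 + 2 + 3
= 12

12


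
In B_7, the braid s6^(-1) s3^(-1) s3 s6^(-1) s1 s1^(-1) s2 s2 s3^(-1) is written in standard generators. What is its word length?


The word length counts the number of generators (including inverses).
Listing each generator: s6^(-1), s3^(-1), s3, s6^(-1), s1, s1^(-1), s2, s2, s3^(-1)
There are 9 generators in this braid word.

9


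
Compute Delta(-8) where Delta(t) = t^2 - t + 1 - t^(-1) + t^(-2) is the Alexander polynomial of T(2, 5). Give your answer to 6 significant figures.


Substituting t = -8 into Delta(t) = t^2 - t + 1 - t^(-1) + t^(-2):
Term values: (64) + (8) + (1) + (0.125) + (0.015625)
Sum = 73.140625
Rounded to 6 significant figures: 73.1406

73.1406


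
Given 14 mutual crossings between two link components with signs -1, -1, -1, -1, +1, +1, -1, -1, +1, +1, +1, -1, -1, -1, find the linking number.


Step 1: Count positive crossings: 5
Step 2: Count negative crossings: 9
Step 3: Sum of signs = 5 - 9 = -4
Step 4: Linking number = sum/2 = -4/2 = -2

-2


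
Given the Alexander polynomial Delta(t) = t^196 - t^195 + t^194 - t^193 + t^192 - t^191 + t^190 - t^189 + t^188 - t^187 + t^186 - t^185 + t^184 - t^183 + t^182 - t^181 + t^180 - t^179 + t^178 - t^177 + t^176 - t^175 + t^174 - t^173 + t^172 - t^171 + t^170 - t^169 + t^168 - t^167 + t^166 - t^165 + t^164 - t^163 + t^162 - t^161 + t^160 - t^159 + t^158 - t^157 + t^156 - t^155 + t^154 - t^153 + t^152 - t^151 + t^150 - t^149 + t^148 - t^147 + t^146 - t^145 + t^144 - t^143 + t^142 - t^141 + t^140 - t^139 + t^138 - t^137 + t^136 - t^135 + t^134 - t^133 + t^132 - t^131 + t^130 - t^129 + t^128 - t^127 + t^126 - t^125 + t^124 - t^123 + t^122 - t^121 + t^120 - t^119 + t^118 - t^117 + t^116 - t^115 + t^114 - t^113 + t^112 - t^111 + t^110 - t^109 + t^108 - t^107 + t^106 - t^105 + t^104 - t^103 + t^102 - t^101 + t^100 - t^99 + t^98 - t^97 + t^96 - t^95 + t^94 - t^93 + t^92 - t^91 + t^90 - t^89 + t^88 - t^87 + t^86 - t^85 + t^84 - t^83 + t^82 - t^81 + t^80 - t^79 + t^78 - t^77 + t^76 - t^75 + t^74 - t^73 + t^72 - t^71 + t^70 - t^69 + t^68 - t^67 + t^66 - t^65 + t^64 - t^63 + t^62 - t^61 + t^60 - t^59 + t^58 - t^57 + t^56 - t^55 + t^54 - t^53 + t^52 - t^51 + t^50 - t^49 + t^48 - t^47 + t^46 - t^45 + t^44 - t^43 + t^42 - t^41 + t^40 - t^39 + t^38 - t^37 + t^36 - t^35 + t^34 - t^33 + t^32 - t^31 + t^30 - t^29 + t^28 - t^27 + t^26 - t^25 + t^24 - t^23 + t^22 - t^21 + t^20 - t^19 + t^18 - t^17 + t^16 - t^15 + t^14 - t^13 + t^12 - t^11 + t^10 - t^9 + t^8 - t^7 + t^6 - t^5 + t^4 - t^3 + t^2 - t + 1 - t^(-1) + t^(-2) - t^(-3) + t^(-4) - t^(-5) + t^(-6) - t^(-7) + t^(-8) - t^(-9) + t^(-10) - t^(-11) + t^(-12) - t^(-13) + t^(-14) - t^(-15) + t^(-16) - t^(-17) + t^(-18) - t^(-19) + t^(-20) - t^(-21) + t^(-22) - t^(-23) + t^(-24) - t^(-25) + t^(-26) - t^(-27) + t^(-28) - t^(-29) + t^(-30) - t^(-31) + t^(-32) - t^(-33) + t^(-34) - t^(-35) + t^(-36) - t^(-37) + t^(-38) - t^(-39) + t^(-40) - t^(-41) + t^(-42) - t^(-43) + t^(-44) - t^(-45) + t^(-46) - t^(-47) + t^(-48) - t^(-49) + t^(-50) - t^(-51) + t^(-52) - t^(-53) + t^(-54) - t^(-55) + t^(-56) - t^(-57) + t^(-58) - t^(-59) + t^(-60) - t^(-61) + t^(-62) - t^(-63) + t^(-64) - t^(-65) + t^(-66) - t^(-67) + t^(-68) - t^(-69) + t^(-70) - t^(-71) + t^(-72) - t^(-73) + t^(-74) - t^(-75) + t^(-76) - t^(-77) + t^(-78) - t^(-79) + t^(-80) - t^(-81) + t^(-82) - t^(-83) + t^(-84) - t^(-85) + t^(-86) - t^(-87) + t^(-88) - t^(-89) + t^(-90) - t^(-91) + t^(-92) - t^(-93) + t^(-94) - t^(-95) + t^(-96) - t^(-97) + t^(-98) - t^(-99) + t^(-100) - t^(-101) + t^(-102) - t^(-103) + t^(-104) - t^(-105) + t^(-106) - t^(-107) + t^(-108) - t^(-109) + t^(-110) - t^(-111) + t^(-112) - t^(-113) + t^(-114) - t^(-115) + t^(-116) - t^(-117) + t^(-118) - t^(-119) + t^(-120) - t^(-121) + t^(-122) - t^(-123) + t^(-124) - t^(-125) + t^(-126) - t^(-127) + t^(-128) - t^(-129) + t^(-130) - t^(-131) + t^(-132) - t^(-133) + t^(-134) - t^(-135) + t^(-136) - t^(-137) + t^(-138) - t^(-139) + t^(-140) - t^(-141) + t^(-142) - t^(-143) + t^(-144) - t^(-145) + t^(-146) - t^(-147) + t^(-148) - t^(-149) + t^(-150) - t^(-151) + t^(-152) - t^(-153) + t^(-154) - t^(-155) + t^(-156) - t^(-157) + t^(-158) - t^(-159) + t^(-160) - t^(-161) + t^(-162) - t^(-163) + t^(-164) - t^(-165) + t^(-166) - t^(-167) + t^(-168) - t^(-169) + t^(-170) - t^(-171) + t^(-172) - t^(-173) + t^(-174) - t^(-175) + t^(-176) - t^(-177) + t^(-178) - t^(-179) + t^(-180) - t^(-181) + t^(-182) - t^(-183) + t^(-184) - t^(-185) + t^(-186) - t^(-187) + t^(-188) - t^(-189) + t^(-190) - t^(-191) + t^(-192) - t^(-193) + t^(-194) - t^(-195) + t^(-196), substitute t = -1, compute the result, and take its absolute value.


Step 1: The polynomial has 393 terms with alternating signs, exponents from 196 down to -196.
Step 2: Substitute t = -1. The i-th term has coefficient (-1)^i and exponent (m-i),
  so its value is (-1)^i * (-1)^(m-i) = (-1)^m = 1 for every i.
Step 3: All 393 terms equal 1, so Delta(-1) = 393 * (1) = 393
Step 4: |Delta(-1)| = 393

393


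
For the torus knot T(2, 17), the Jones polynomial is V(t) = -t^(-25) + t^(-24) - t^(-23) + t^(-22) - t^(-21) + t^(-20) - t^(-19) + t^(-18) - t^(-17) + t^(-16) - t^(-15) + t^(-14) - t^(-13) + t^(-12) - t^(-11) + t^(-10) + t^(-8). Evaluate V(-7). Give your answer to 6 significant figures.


Substituting t = -7 into V(t) = -t^(-25) + t^(-24) - t^(-23) + t^(-22) - t^(-21) + t^(-20) - t^(-19) + t^(-18) - t^(-17) + t^(-16) - t^(-15) + t^(-14) - t^(-13) + t^(-12) - t^(-11) + t^(-10) + t^(-8):
  (-)t^(-25) = 7.45674e-22
  (+)t^(-24) = 5.21972e-21
  (-)t^(-23) = 3.6538e-20
  (+)t^(-22) = 2.55766e-19
  (-)t^(-21) = 1.79036e-18
  (+)t^(-20) = 1.25325e-17
  (-)t^(-19) = 8.77278e-17
  (+)t^(-18) = 6.14095e-16
  (-)t^(-17) = 4.29866e-15
  (+)t^(-16) = 3.00906e-14
  (-)t^(-15) = 2.10634e-13
  (+)t^(-14) = 1.47444e-12
  (-)t^(-13) = 1.03211e-11
  (+)t^(-12) = 7.22476e-11
  (-)t^(-11) = 5.05733e-10
  (+)t^(-10) = 3.54013e-09
  (+)t^(-8) = 1.73467e-07
Sum = (7.45674e-22) + (5.21972e-21) + (3.6538e-20) + (2.55766e-19) + (1.79036e-18) + (1.25325e-17) + (8.77278e-17) + (6.14095e-16) + (4.29866e-15) + (3.00906e-14) + (2.10634e-13) + (1.47444e-12) + (1.03211e-11) + (7.22476e-11) + (5.05733e-10) + (3.54013e-09) + (1.73467e-07)
= 1.775966809e-07
Rounded to 6 significant figures: 1.77597e-07

1.77597e-07


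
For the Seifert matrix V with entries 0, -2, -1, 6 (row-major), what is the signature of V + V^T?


Step 1: V + V^T = [[0, -3], [-3, 12]]
Step 2: trace = 12, det = -9
Step 3: Discriminant = 12^2 - 4*(-9) = 180
Step 4: Eigenvalues: 12.7082, -0.708204
Step 5: Signature = (# positive eigenvalues) - (# negative eigenvalues) = 0

0


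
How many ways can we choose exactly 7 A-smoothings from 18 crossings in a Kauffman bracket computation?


We choose which 7 of 18 crossings get A-smoothings.
C(18, 7) = 18! / (7! * 11!)
= 31824

31824


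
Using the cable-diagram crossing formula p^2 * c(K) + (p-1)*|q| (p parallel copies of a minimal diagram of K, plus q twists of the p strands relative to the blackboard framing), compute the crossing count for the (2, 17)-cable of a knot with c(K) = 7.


Step 1: Each of the c(K) crossings of the companion diagram becomes p*p = p^2 crossings among the p parallel strands, and each of the |q| twists s_1 s_2 ... s_(p-1) adds (p-1) crossings.
  Crossings = p^2 * c(K) + (p-1)*|q|
Step 2: = 2^2 * 7 + (2-1)*17
Step 3: = 4*7 + 1*17
Step 4: = 28 + 17 = 45

45


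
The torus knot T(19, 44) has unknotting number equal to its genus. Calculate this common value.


For a torus knot T(p,q), both the unknotting number and genus equal (p-1)(q-1)/2.
= (19-1)(44-1)/2
= 18*43/2
= 774/2 = 387

387


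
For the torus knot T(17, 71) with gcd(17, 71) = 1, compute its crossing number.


For a torus knot T(p, q) with gcd(p,q)=1,
the crossing number is min(p*(q-1), q*(p-1)).
p*(q-1) = 17*70 = 1190
q*(p-1) = 71*16 = 1136
min(1190, 1136) = 1136

1136


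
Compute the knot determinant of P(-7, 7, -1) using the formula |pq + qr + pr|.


Step 1: Compute pq + qr + pr.
pq = (-7)*7 = -49
qr = 7*(-1) = -7
pr = (-7)*(-1) = 7
pq + qr + pr = -49 + (-7) + 7 = -49
Step 2: Take absolute value.
det(P(-7,7,-1)) = |-49| = 49

49


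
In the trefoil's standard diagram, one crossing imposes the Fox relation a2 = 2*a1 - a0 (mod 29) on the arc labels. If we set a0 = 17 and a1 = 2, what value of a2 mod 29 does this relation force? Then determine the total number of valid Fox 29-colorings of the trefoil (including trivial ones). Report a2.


Step 1: Apply the given crossing relation 2*a1 - a0 - a2 = 0 (mod 29).
  a2 = 2*a1 - a0 mod 29
  a2 = 2*2 - 17 mod 29
  a2 = 4 - 17 mod 29
  a2 = -13 mod 29 = 16
Step 2: The trefoil has determinant 3.
  Number of Fox p-colorings (p prime) is p^2 if p = 3, else p.
  Since 29 does not divide 3, only trivial (constant) colorings exist.
  (So the trial a0 = 17, a1 = 2 with a0 != a1 does NOT extend to a valid coloring of the whole trefoil: the other two crossing relations require 3*(a1 - a0) = 0 (mod 29), which fails.)
  Total colorings = 29
Step 3: a2 = 16, total Fox 29-colorings = 29

16


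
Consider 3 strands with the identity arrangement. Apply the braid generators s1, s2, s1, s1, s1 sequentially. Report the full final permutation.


Starting with identity [1, 2, 3].
Apply generators in sequence:
  After s1: [2, 1, 3]
  After s2: [2, 3, 1]
  After s1: [3, 2, 1]
  After s1: [2, 3, 1]
  After s1: [3, 2, 1]
Final permutation: [3, 2, 1]

[3, 2, 1]


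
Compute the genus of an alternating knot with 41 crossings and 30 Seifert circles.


For alternating knots, g = (c - s + 1)/2.
= (41 - 30 + 1)/2
= 12/2 = 6

6


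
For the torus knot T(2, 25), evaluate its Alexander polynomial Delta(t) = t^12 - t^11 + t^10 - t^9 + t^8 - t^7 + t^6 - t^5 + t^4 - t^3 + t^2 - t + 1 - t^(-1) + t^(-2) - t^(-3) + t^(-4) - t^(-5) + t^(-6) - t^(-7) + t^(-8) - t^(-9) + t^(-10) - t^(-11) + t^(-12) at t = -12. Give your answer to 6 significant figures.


Substituting t = -12 into Delta(t) = t^12 - t^11 + t^10 - t^9 + t^8 - t^7 + t^6 - t^5 + t^4 - t^3 + t^2 - t + 1 - t^(-1) + t^(-2) - t^(-3) + t^(-4) - t^(-5) + t^(-6) - t^(-7) + t^(-8) - t^(-9) + t^(-10) - t^(-11) + t^(-12):
Term values: (8916100448256) + (743008370688) + (61917364224) + (5159780352) + (429981696) + (35831808) + (2985984) + (248832) + (20736) + (1728) + (144) + (12) + (1) + (0.0833333) + (0.00694444) + (0.000578704) + (4.82253e-05) + (4.01878e-06) + (3.34898e-07) + (2.79082e-08) + (2.32568e-09) + (1.93807e-10) + (1.61506e-11) + (1.34588e-12) + (1.12157e-13)
Sum = 9.726655034e+12
Rounded to 6 significant figures: 9.72666e+12

9.72666e+12


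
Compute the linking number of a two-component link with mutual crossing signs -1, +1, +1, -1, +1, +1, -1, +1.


Step 1: Count positive crossings: 5
Step 2: Count negative crossings: 3
Step 3: Sum of signs = 5 - 3 = 2
Step 4: Linking number = sum/2 = 2/2 = 1

1


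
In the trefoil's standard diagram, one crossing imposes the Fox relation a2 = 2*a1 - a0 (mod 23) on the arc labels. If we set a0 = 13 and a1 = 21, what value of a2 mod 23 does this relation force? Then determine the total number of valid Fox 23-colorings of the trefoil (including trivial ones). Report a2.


Step 1: Apply the given crossing relation 2*a1 - a0 - a2 = 0 (mod 23).
  a2 = 2*a1 - a0 mod 23
  a2 = 2*21 - 13 mod 23
  a2 = 42 - 13 mod 23
  a2 = 29 mod 23 = 6
Step 2: The trefoil has determinant 3.
  Number of Fox p-colorings (p prime) is p^2 if p = 3, else p.
  Since 23 does not divide 3, only trivial (constant) colorings exist.
  (So the trial a0 = 13, a1 = 21 with a0 != a1 does NOT extend to a valid coloring of the whole trefoil: the other two crossing relations require 3*(a1 - a0) = 0 (mod 23), which fails.)
  Total colorings = 23
Step 3: a2 = 6, total Fox 23-colorings = 23

6


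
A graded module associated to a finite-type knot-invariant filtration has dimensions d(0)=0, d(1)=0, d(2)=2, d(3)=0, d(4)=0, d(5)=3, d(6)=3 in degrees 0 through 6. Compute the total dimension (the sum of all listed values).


Total dimension = d(0) + d(1) + ... + d(6)
= 0 + 0 + 2 + 0 + 0 + 3 + 3
= 8

8


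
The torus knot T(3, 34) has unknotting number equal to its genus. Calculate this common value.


For a torus knot T(p,q), both the unknotting number and genus equal (p-1)(q-1)/2.
= (3-1)(34-1)/2
= 2*33/2
= 66/2 = 33

33


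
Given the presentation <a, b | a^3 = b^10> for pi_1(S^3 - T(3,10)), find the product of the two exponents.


The relation is a^3 = b^10.
Product of exponents = 3 * 10
= 30

30


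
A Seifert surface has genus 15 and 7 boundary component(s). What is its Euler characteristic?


chi = 2 - 2g - b
= 2 - 2*15 - 7
= 2 - 30 - 7 = -35

-35


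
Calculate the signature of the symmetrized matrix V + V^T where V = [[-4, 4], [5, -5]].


Step 1: V + V^T = [[-8, 9], [9, -10]]
Step 2: trace = -18, det = -1
Step 3: Discriminant = (-18)^2 - 4*(-1) = 328
Step 4: Eigenvalues: 0.0553851, -18.0554
Step 5: Signature = (# positive eigenvalues) - (# negative eigenvalues) = 0

0


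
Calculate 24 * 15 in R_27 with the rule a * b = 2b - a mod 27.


24 * 15 = 2*15 - 24 mod 27
= 30 - 24 mod 27
= 6 mod 27 = 6

6


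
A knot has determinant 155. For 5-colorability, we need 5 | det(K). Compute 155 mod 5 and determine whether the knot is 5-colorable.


Step 1: A knot is p-colorable if and only if p divides its determinant.
Step 2: Compute 155 mod 5.
155 = 31 * 5 + 0
Step 3: 155 mod 5 = 0
Step 4: The knot is 5-colorable: yes

0


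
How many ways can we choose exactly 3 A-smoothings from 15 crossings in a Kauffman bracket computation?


We choose which 3 of 15 crossings get A-smoothings.
C(15, 3) = 15! / (3! * 12!)
= 455

455


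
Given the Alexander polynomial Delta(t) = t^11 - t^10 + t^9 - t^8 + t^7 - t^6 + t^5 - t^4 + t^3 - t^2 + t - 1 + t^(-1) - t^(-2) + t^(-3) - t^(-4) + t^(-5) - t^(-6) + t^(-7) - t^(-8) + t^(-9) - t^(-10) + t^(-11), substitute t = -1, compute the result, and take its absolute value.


Step 1: The polynomial has 23 terms with alternating signs, exponents from 11 down to -11.
Step 2: Substitute t = -1. The i-th term has coefficient (-1)^i and exponent (m-i),
  so its value is (-1)^i * (-1)^(m-i) = (-1)^m = -1 for every i.
Step 3: All 23 terms equal -1, so Delta(-1) = 23 * (-1) = -23
Step 4: |Delta(-1)| = 23

23


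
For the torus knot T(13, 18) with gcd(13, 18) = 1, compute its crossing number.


For a torus knot T(p, q) with gcd(p,q)=1,
the crossing number is min(p*(q-1), q*(p-1)).
p*(q-1) = 13*17 = 221
q*(p-1) = 18*12 = 216
min(221, 216) = 216

216


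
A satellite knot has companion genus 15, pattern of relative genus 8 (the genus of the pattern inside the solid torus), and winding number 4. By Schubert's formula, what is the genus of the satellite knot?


Schubert: g(satellite) = g_rel(pattern) + |winding| * g(companion),
where g_rel(pattern) is the genus of the pattern relative to the solid torus.
= 8 + 4 * 15
= 8 + 60 = 68

68


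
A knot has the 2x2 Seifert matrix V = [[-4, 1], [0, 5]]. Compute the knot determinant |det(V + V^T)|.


Step 1: Form V + V^T where V = [[-4, 1], [0, 5]]
  V^T = [[-4, 0], [1, 5]]
  V + V^T = [[-8, 1], [1, 10]]
Step 2: det(V + V^T) = (-8)*10 - 1*1
  = -80 - 1 = -81
Step 3: Knot determinant = |det(V + V^T)| = |-81| = 81

81


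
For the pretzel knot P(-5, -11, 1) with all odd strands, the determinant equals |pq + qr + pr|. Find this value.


Step 1: Compute pq + qr + pr.
pq = (-5)*(-11) = 55
qr = (-11)*1 = -11
pr = (-5)*1 = -5
pq + qr + pr = 55 + (-11) + (-5) = 39
Step 2: Take absolute value.
det(P(-5,-11,1)) = |39| = 39

39


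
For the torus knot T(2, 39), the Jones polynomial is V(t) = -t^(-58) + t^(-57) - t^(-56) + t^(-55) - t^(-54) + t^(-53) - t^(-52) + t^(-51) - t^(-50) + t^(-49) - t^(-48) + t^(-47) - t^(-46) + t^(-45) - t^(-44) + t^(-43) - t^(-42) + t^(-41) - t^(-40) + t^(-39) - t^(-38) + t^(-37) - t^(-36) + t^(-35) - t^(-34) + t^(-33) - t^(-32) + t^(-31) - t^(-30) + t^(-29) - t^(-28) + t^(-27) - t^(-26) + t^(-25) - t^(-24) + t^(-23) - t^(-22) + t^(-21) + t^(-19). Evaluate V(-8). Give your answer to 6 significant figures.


Substituting t = -8 into V(t) = -t^(-58) + t^(-57) - t^(-56) + t^(-55) - t^(-54) + t^(-53) - t^(-52) + t^(-51) - t^(-50) + t^(-49) - t^(-48) + t^(-47) - t^(-46) + t^(-45) - t^(-44) + t^(-43) - t^(-42) + t^(-41) - t^(-40) + t^(-39) - t^(-38) + t^(-37) - t^(-36) + t^(-35) - t^(-34) + t^(-33) - t^(-32) + t^(-31) - t^(-30) + t^(-29) - t^(-28) + t^(-27) - t^(-26) + t^(-25) - t^(-24) + t^(-23) - t^(-22) + t^(-21) + t^(-19):
  (-)t^(-58) = -4.17619e-53
  (+)t^(-57) = -3.34096e-52
  (-)t^(-56) = -2.67276e-51
  (+)t^(-55) = -2.13821e-50
  (-)t^(-54) = -1.71057e-49
  (+)t^(-53) = -1.36846e-48
  (-)t^(-52) = -1.09476e-47
  (+)t^(-51) = -8.75812e-47
  (-)t^(-50) = -7.00649e-46
  (+)t^(-49) = -5.60519e-45
  (-)t^(-48) = -4.48416e-44
  (+)t^(-47) = -3.58732e-43
  (-)t^(-46) = -2.86986e-42
  (+)t^(-45) = -2.29589e-41
  (-)t^(-44) = -1.83671e-40
  (+)t^(-43) = -1.46937e-39
  (-)t^(-42) = -1.17549e-38
  (+)t^(-41) = -9.40395e-38
  (-)t^(-40) = -7.52316e-37
  (+)t^(-39) = -6.01853e-36
  (-)t^(-38) = -4.81482e-35
  (+)t^(-37) = -3.85186e-34
  (-)t^(-36) = -3.08149e-33
  (+)t^(-35) = -2.46519e-32
  (-)t^(-34) = -1.97215e-31
  (+)t^(-33) = -1.57772e-30
  (-)t^(-32) = -1.26218e-29
  (+)t^(-31) = -1.00974e-28
  (-)t^(-30) = -8.07794e-28
  (+)t^(-29) = -6.46235e-27
  (-)t^(-28) = -5.16988e-26
  (+)t^(-27) = -4.1359e-25
  (-)t^(-26) = -3.30872e-24
  (+)t^(-25) = -2.64698e-23
  (-)t^(-24) = -2.11758e-22
  (+)t^(-23) = -1.69407e-21
  (-)t^(-22) = -1.35525e-20
  (+)t^(-21) = -1.0842e-19
  (+)t^(-19) = -6.93889e-18
Sum = (-4.17619e-53) + (-3.34096e-52) + (-2.67276e-51) + (-2.13821e-50) + (-1.71057e-49) + (-1.36846e-48) + (-1.09476e-47) + (-8.75812e-47) + (-7.00649e-46) + (-5.60519e-45) + (-4.48416e-44) + (-3.58732e-43) + (-2.86986e-42) + (-2.29589e-41) + (-1.83671e-40) + (-1.46937e-39) + (-1.17549e-38) + (-9.40395e-38) + (-7.52316e-37) + (-6.01853e-36) + (-4.81482e-35) + (-3.85186e-34) + (-3.08149e-33) + (-2.46519e-32) + (-1.97215e-31) + (-1.57772e-30) + (-1.26218e-29) + (-1.00974e-28) + (-8.07794e-28) + (-6.46235e-27) + (-5.16988e-26) + (-4.1359e-25) + (-3.30872e-24) + (-2.64698e-23) + (-2.11758e-22) + (-1.69407e-21) + (-1.35525e-20) + (-1.0842e-19) + (-6.93889e-18)
= -7.062802724e-18
Rounded to 6 significant figures: -7.0628e-18

-7.0628e-18


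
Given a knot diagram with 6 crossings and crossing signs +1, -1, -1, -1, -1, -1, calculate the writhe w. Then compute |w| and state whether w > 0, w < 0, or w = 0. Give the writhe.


Step 1: Count positive crossings (+1).
Positive crossings: 1
Step 2: Count negative crossings (-1).
Negative crossings: 5
Step 3: Writhe = (positive) - (negative)
w = 1 - 5 = -4
Step 4: |w| = 4, and w is negative

-4


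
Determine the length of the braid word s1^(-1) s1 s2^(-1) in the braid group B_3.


The word length counts the number of generators (including inverses).
Listing each generator: s1^(-1), s1, s2^(-1)
There are 3 generators in this braid word.

3


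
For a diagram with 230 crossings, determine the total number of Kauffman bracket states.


Each crossing contributes 2 choices (A-smoothing or B-smoothing).
Total states = 2^230 = 1725436586697640946858688965569256363112777243042596638790631055949824

1725436586697640946858688965569256363112777243042596638790631055949824


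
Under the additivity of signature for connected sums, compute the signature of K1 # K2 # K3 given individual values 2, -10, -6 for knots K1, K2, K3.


The signature is additive under connected sum.
signature(K1 # K2 # K3) = (2) + (-10) + (-6)
= -14

-14


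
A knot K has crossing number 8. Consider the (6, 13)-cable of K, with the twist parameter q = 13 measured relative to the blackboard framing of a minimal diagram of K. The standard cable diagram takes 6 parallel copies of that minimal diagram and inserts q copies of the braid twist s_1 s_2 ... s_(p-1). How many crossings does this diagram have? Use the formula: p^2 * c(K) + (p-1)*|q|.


Step 1: Each of the c(K) crossings of the companion diagram becomes p*p = p^2 crossings among the p parallel strands, and each of the |q| twists s_1 s_2 ... s_(p-1) adds (p-1) crossings.
  Crossings = p^2 * c(K) + (p-1)*|q|
Step 2: = 6^2 * 8 + (6-1)*13
Step 3: = 36*8 + 5*13
Step 4: = 288 + 65 = 353

353


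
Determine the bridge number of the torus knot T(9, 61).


The bridge number of T(p,q) is min(p,q).
min(9, 61) = 9

9


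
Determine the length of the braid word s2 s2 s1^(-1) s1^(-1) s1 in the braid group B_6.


The word length counts the number of generators (including inverses).
Listing each generator: s2, s2, s1^(-1), s1^(-1), s1
There are 5 generators in this braid word.

5


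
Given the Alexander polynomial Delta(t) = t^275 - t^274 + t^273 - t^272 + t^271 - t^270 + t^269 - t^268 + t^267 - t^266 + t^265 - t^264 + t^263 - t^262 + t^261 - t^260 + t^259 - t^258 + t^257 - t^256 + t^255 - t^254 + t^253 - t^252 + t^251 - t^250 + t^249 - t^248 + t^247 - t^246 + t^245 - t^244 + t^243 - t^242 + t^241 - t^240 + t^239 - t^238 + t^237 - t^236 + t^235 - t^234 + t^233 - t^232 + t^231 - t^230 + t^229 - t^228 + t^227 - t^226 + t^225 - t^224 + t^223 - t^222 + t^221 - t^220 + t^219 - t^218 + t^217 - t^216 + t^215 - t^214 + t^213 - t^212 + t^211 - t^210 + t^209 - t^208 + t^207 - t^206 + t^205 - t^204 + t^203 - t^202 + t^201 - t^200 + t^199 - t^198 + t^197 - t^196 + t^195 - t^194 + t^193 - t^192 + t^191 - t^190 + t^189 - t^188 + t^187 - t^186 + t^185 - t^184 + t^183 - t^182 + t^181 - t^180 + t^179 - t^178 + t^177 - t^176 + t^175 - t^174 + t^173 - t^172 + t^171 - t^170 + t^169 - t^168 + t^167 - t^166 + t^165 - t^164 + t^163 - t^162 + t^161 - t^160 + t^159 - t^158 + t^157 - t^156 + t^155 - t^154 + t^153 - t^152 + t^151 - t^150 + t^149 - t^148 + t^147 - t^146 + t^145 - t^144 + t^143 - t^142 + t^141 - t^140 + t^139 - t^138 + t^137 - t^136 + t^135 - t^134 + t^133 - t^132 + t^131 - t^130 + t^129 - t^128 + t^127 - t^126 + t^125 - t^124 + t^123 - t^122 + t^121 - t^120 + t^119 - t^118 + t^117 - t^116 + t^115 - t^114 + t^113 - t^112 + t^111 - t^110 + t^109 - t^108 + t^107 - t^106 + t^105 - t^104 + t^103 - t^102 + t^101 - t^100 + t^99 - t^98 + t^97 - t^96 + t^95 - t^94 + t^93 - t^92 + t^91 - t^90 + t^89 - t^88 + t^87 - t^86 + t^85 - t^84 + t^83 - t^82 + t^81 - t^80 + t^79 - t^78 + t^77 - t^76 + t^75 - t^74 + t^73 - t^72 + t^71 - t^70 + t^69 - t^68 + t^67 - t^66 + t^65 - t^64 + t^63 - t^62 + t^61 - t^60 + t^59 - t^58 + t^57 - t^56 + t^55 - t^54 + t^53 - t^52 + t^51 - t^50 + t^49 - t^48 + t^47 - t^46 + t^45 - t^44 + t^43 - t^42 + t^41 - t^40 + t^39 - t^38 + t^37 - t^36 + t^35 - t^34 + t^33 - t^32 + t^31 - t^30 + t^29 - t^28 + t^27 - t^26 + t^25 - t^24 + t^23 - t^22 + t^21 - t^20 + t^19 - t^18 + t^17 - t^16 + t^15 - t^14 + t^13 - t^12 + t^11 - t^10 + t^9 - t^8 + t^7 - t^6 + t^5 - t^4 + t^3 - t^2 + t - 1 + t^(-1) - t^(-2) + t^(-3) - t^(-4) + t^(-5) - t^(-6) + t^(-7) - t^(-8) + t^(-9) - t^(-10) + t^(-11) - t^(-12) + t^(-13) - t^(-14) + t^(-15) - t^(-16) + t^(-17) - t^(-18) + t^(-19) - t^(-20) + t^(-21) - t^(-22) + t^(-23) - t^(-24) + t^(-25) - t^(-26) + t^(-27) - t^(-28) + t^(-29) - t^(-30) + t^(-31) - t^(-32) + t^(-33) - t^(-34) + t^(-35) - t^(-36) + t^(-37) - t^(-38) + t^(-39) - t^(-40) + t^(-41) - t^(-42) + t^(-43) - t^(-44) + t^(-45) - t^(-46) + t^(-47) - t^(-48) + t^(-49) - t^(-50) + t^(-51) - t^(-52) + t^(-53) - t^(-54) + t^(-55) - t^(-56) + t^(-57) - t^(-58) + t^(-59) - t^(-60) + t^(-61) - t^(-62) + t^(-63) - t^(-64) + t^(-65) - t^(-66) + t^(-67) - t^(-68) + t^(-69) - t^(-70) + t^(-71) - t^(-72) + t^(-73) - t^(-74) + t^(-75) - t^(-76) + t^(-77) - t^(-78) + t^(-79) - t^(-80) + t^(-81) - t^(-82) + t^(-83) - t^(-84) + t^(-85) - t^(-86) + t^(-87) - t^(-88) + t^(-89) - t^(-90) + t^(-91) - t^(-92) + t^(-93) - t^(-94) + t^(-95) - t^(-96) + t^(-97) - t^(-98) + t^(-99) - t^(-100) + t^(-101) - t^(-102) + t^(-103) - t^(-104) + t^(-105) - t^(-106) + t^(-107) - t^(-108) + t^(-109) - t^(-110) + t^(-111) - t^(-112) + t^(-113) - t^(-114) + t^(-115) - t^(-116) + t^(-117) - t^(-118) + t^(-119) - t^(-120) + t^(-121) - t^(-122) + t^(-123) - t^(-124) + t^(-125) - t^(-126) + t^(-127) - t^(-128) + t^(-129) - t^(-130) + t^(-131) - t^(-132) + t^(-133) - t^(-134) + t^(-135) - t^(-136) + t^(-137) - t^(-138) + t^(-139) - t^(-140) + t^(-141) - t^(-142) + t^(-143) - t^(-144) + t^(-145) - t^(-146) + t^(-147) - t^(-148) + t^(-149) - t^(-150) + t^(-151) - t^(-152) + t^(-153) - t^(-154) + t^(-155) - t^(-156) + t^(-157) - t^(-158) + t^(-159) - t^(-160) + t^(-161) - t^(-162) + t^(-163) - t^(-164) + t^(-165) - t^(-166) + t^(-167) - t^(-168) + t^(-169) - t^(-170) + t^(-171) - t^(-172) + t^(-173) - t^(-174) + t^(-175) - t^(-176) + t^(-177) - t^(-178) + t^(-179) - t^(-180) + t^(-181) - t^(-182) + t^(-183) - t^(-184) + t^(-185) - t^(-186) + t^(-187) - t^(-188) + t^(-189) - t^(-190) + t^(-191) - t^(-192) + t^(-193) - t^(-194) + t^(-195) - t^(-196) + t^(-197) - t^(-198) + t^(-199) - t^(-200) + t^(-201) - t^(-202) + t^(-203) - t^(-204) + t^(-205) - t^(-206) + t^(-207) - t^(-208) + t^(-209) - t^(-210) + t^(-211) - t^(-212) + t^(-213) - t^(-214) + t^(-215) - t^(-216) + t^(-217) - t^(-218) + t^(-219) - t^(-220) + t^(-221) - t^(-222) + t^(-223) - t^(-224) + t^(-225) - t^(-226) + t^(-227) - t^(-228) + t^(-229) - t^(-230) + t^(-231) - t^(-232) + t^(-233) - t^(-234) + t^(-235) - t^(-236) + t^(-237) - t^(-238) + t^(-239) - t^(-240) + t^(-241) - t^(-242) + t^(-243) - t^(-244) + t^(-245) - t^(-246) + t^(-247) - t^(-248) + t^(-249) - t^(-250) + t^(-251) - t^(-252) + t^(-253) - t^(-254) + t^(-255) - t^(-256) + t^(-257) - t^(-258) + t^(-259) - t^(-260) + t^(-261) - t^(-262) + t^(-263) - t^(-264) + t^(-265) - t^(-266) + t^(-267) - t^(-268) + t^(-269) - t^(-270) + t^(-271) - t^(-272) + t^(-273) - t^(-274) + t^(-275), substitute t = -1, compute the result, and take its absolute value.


Step 1: The polynomial has 551 terms with alternating signs, exponents from 275 down to -275.
Step 2: Substitute t = -1. The i-th term has coefficient (-1)^i and exponent (m-i),
  so its value is (-1)^i * (-1)^(m-i) = (-1)^m = -1 for every i.
Step 3: All 551 terms equal -1, so Delta(-1) = 551 * (-1) = -551
Step 4: |Delta(-1)| = 551

551


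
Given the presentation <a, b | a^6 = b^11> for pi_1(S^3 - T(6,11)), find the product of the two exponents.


The relation is a^6 = b^11.
Product of exponents = 6 * 11
= 66

66


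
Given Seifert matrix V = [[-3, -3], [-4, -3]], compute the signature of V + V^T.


Step 1: V + V^T = [[-6, -7], [-7, -6]]
Step 2: trace = -12, det = -13
Step 3: Discriminant = (-12)^2 - 4*(-13) = 196
Step 4: Eigenvalues: 1, -13
Step 5: Signature = (# positive eigenvalues) - (# negative eigenvalues) = 0

0


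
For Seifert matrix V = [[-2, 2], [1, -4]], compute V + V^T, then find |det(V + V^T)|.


Step 1: Form V + V^T where V = [[-2, 2], [1, -4]]
  V^T = [[-2, 1], [2, -4]]
  V + V^T = [[-4, 3], [3, -8]]
Step 2: det(V + V^T) = (-4)*(-8) - 3*3
  = 32 - 9 = 23
Step 3: Knot determinant = |det(V + V^T)| = |23| = 23

23


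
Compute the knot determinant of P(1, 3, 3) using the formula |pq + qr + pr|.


Step 1: Compute pq + qr + pr.
pq = 1*3 = 3
qr = 3*3 = 9
pr = 1*3 = 3
pq + qr + pr = 3 + 9 + 3 = 15
Step 2: Take absolute value.
det(P(1,3,3)) = |15| = 15

15


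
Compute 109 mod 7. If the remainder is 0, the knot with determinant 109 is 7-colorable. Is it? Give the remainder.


Step 1: A knot is p-colorable if and only if p divides its determinant.
Step 2: Compute 109 mod 7.
109 = 15 * 7 + 4
Step 3: 109 mod 7 = 4
Step 4: The knot is 7-colorable: no

4


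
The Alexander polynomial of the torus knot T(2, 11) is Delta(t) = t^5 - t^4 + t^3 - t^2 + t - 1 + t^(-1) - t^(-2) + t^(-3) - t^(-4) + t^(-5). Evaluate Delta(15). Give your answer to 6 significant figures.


Substituting t = 15 into Delta(t) = t^5 - t^4 + t^3 - t^2 + t - 1 + t^(-1) - t^(-2) + t^(-3) - t^(-4) + t^(-5):
Term values: (759375) + (-50625) + (3375) + (-225) + (15) + (-1) + (0.0666667) + (-0.00444444) + (0.000296296) + (-1.97531e-05) + (1.31687e-06)
Sum = 711914.0625
Rounded to 6 significant figures: 711914

711914


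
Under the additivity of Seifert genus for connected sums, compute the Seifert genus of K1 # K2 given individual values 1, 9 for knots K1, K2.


The Seifert genus is additive under connected sum.
Seifert genus(K1 # K2) = (1) + (9)
= 10

10


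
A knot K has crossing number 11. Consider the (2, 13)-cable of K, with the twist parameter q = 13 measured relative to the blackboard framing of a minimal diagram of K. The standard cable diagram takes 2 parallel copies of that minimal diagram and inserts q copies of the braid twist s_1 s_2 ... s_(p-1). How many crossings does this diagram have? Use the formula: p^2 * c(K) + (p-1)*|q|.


Step 1: Each of the c(K) crossings of the companion diagram becomes p*p = p^2 crossings among the p parallel strands, and each of the |q| twists s_1 s_2 ... s_(p-1) adds (p-1) crossings.
  Crossings = p^2 * c(K) + (p-1)*|q|
Step 2: = 2^2 * 11 + (2-1)*13
Step 3: = 4*11 + 1*13
Step 4: = 44 + 13 = 57

57


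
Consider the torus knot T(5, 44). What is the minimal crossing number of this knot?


For a torus knot T(p, q) with gcd(p,q)=1,
the crossing number is min(p*(q-1), q*(p-1)).
p*(q-1) = 5*43 = 215
q*(p-1) = 44*4 = 176
min(215, 176) = 176

176


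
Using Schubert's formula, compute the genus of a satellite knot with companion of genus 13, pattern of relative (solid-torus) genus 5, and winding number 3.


Schubert: g(satellite) = g_rel(pattern) + |winding| * g(companion),
where g_rel(pattern) is the genus of the pattern relative to the solid torus.
= 5 + 3 * 13
= 5 + 39 = 44

44


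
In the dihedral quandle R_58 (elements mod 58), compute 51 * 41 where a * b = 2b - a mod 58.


51 * 41 = 2*41 - 51 mod 58
= 82 - 51 mod 58
= 31 mod 58 = 31

31


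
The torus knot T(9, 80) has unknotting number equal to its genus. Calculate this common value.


For a torus knot T(p,q), both the unknotting number and genus equal (p-1)(q-1)/2.
= (9-1)(80-1)/2
= 8*79/2
= 632/2 = 316

316


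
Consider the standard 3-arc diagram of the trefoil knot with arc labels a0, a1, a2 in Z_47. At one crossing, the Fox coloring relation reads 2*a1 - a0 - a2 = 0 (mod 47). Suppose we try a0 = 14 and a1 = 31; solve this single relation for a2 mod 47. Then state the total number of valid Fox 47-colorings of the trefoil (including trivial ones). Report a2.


Step 1: Apply the given crossing relation 2*a1 - a0 - a2 = 0 (mod 47).
  a2 = 2*a1 - a0 mod 47
  a2 = 2*31 - 14 mod 47
  a2 = 62 - 14 mod 47
  a2 = 48 mod 47 = 1
Step 2: The trefoil has determinant 3.
  Number of Fox p-colorings (p prime) is p^2 if p = 3, else p.
  Since 47 does not divide 3, only trivial (constant) colorings exist.
  (So the trial a0 = 14, a1 = 31 with a0 != a1 does NOT extend to a valid coloring of the whole trefoil: the other two crossing relations require 3*(a1 - a0) = 0 (mod 47), which fails.)
  Total colorings = 47
Step 3: a2 = 1, total Fox 47-colorings = 47

1


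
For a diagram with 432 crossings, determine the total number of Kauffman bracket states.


Each crossing contributes 2 choices (A-smoothing or B-smoothing).
Total states = 2^432 = 11090678776483259438313656736572334813745748301503266300681918322458485231222502492159897624416558312389564843845614287315896631296

11090678776483259438313656736572334813745748301503266300681918322458485231222502492159897624416558312389564843845614287315896631296


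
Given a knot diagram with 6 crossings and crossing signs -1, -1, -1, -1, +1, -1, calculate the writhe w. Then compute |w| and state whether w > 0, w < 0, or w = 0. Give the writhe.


Step 1: Count positive crossings (+1).
Positive crossings: 1
Step 2: Count negative crossings (-1).
Negative crossings: 5
Step 3: Writhe = (positive) - (negative)
w = 1 - 5 = -4
Step 4: |w| = 4, and w is negative

-4


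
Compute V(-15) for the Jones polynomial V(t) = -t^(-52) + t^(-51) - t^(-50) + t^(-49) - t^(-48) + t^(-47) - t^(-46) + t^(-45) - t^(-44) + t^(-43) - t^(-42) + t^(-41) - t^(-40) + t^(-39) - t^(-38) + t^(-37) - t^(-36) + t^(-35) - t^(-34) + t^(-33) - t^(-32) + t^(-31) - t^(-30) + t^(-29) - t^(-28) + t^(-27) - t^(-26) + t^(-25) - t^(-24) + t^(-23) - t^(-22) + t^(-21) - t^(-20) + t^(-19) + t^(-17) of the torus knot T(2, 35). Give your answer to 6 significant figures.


Substituting t = -15 into V(t) = -t^(-52) + t^(-51) - t^(-50) + t^(-49) - t^(-48) + t^(-47) - t^(-46) + t^(-45) - t^(-44) + t^(-43) - t^(-42) + t^(-41) - t^(-40) + t^(-39) - t^(-38) + t^(-37) - t^(-36) + t^(-35) - t^(-34) + t^(-33) - t^(-32) + t^(-31) - t^(-30) + t^(-29) - t^(-28) + t^(-27) - t^(-26) + t^(-25) - t^(-24) + t^(-23) - t^(-22) + t^(-21) - t^(-20) + t^(-19) + t^(-17):
  (-)t^(-52) = -6.97035e-62
  (+)t^(-51) = -1.04555e-60
  (-)t^(-50) = -1.56833e-59
  (+)t^(-49) = -2.35249e-58
  (-)t^(-48) = -3.52874e-57
  (+)t^(-47) = -5.29311e-56
  (-)t^(-46) = -7.93966e-55
  (+)t^(-45) = -1.19095e-53
  (-)t^(-44) = -1.78642e-52
  (+)t^(-43) = -2.67964e-51
  (-)t^(-42) = -4.01945e-50
  (+)t^(-41) = -6.02918e-49
  (-)t^(-40) = -9.04377e-48
  (+)t^(-39) = -1.35657e-46
  (-)t^(-38) = -2.03485e-45
  (+)t^(-37) = -3.05227e-44
  (-)t^(-36) = -4.57841e-43
  (+)t^(-35) = -6.86761e-42
  (-)t^(-34) = -1.03014e-40
  (+)t^(-33) = -1.54521e-39
  (-)t^(-32) = -2.31782e-38
  (+)t^(-31) = -3.47673e-37
  (-)t^(-30) = -5.2151e-36
  (+)t^(-29) = -7.82264e-35
  (-)t^(-28) = -1.1734e-33
  (+)t^(-27) = -1.76009e-32
  (-)t^(-26) = -2.64014e-31
  (+)t^(-25) = -3.96021e-30
  (-)t^(-24) = -5.94032e-29
  (+)t^(-23) = -8.91048e-28
  (-)t^(-22) = -1.33657e-26
  (+)t^(-21) = -2.00486e-25
  (-)t^(-20) = -3.00729e-24
  (+)t^(-19) = -4.51093e-23
  (+)t^(-17) = -1.01496e-20
Sum = (-6.97035e-62) + (-1.04555e-60) + (-1.56833e-59) + (-2.35249e-58) + (-3.52874e-57) + (-5.29311e-56) + (-7.93966e-55) + (-1.19095e-53) + (-1.78642e-52) + (-2.67964e-51) + (-4.01945e-50) + (-6.02918e-49) + (-9.04377e-48) + (-1.35657e-46) + (-2.03485e-45) + (-3.05227e-44) + (-4.57841e-43) + (-6.86761e-42) + (-1.03014e-40) + (-1.54521e-39) + (-2.31782e-38) + (-3.47673e-37) + (-5.2151e-36) + (-7.82264e-35) + (-1.1734e-33) + (-1.76009e-32) + (-2.64014e-31) + (-3.96021e-30) + (-5.94032e-29) + (-8.91048e-28) + (-1.33657e-26) + (-2.00486e-25) + (-3.00729e-24) + (-4.51093e-23) + (-1.01496e-20)
= -1.019792366e-20
Rounded to 6 significant figures: -1.01979e-20

-1.01979e-20


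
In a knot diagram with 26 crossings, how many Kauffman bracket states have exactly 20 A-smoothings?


We choose which 20 of 26 crossings get A-smoothings.
C(26, 20) = 26! / (20! * 6!)
= 230230

230230


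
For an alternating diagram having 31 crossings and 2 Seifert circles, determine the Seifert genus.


For alternating knots, g = (c - s + 1)/2.
= (31 - 2 + 1)/2
= 30/2 = 15

15


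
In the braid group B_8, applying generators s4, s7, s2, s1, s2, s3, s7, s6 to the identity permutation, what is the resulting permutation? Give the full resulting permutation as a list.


Starting with identity [1, 2, 3, 4, 5, 6, 7, 8].
Apply generators in sequence:
  After s4: [1, 2, 3, 5, 4, 6, 7, 8]
  After s7: [1, 2, 3, 5, 4, 6, 8, 7]
  After s2: [1, 3, 2, 5, 4, 6, 8, 7]
  After s1: [3, 1, 2, 5, 4, 6, 8, 7]
  After s2: [3, 2, 1, 5, 4, 6, 8, 7]
  After s3: [3, 2, 5, 1, 4, 6, 8, 7]
  After s7: [3, 2, 5, 1, 4, 6, 7, 8]
  After s6: [3, 2, 5, 1, 4, 7, 6, 8]
Final permutation: [3, 2, 5, 1, 4, 7, 6, 8]

[3, 2, 5, 1, 4, 7, 6, 8]


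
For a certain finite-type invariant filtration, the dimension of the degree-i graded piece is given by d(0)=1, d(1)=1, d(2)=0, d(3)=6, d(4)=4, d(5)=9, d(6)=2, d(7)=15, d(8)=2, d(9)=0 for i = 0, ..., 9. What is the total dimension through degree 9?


Total dimension = d(0) + d(1) + ... + d(9)
= 1 + 1 + 0 + 6 + 4 + 9 + 2 + 15 + 2 + 0
= 40

40


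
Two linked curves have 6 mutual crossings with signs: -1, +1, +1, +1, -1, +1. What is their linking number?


Step 1: Count positive crossings: 4
Step 2: Count negative crossings: 2
Step 3: Sum of signs = 4 - 2 = 2
Step 4: Linking number = sum/2 = 2/2 = 1

1


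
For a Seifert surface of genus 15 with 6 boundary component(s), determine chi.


chi = 2 - 2g - b
= 2 - 2*15 - 6
= 2 - 30 - 6 = -34

-34


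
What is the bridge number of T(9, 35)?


The bridge number of T(p,q) is min(p,q).
min(9, 35) = 9

9


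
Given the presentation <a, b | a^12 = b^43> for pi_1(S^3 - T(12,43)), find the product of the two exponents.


The relation is a^12 = b^43.
Product of exponents = 12 * 43
= 516

516


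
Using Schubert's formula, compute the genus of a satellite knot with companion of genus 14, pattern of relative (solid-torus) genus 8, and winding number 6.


Schubert: g(satellite) = g_rel(pattern) + |winding| * g(companion),
where g_rel(pattern) is the genus of the pattern relative to the solid torus.
= 8 + 6 * 14
= 8 + 84 = 92

92


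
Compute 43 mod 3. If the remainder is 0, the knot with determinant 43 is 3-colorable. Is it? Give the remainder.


Step 1: A knot is p-colorable if and only if p divides its determinant.
Step 2: Compute 43 mod 3.
43 = 14 * 3 + 1
Step 3: 43 mod 3 = 1
Step 4: The knot is 3-colorable: no

1


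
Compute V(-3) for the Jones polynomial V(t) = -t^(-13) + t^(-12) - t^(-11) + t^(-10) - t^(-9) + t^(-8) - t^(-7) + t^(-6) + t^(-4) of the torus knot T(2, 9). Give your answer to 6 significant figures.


Substituting t = -3 into V(t) = -t^(-13) + t^(-12) - t^(-11) + t^(-10) - t^(-9) + t^(-8) - t^(-7) + t^(-6) + t^(-4):
  (-)t^(-13) = 6.27225e-07
  (+)t^(-12) = 1.88168e-06
  (-)t^(-11) = 5.64503e-06
  (+)t^(-10) = 1.69351e-05
  (-)t^(-9) = 5.08053e-05
  (+)t^(-8) = 0.000152416
  (-)t^(-7) = 0.000457247
  (+)t^(-6) = 0.00137174
  (+)t^(-4) = 0.0123457
Sum = (6.27225e-07) + (1.88168e-06) + (5.64503e-06) + (1.69351e-05) + (5.08053e-05) + (0.000152416) + (0.000457247) + (0.00137174) + (0.0123457)
= 0.01440297857
Rounded to 6 significant figures: 0.014403

0.014403
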